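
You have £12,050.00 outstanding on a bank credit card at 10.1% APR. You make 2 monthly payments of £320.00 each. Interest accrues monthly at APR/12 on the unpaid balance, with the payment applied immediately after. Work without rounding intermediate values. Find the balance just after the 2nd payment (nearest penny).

£11,611.00

Monthly rate r = 10.1%/12 = 0.841667% = 0.00841667.
Each month: B ← B·(1+r) − £320.00.
Month 1: interest £101.42; balance after payment £11,831.42.
Month 2: interest £99.58; balance after payment £11,611.00.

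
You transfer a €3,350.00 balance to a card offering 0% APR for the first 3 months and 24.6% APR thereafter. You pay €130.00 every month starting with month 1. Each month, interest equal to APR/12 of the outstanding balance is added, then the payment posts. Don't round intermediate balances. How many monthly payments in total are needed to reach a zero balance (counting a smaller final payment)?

34 months

Promo months 1–3 at r₀ = 0%/12 = 0; months 4+ at r₁ = 24.6%/12 = 0.0205.
After month 3 (no interest yet): B = €3,350.00 − 3·€130.00 = €2,960.00.
Then at r₁ with €130.00/mo: n₂ = −ln(1 − r₁·B/P)/ln(1+r₁) ≈ 30.99 → 31 more payments.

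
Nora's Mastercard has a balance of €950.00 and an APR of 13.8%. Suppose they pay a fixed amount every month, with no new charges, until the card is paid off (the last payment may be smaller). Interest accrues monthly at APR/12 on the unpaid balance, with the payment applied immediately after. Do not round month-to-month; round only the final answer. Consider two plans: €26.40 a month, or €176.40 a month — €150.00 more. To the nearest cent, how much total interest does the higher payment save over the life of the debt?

€246.70

Monthly rate r = 13.8%/12 = 1.15% = 0.0115.
At €26.40/mo: n = ⌈−ln(1 − rB₀/P)/ln(1+r)⌉ = 47 payments (last €18.86); total interest = total paid − €950.00 = €283.26.
At €176.40/mo: 6 payments (last €104.56); total interest €36.56.
Interest saved = €283.26 − €36.56 = €246.70.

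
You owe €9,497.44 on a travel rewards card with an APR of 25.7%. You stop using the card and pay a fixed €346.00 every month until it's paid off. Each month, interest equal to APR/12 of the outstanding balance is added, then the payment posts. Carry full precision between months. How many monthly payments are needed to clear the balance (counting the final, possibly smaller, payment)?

Monthly rate r = 25.7%/12 = 2.14167% = 0.0214167.
Recurrence: B ← B·(1+r) − €346.00.
Month 1: interest €203.40; balance after payment €9,354.84.
Month 2: interest €200.35; balance after payment €9,209.19.
Closed form: n = −ln(1 − rB₀/P)/ln(1+r) = −ln(0.41213)/ln(1.02142) ≈ 41.831, so the balance reaches zero during payment 42.

42 payments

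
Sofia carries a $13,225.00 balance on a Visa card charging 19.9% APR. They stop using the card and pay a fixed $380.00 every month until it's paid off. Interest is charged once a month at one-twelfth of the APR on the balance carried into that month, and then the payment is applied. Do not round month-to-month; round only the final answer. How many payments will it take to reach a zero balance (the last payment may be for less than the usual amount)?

Monthly rate r = 19.9%/12 = 1.65833% = 0.0165833.
Recurrence: B ← B·(1+r) − $380.00.
Month 1: interest $219.31; balance after payment $13,064.31.
Month 2: interest $216.65; balance after payment $12,900.96.
Closed form: n = −ln(1 − rB₀/P)/ln(1+r) = −ln(0.42286)/ln(1.01658) ≈ 52.332, so the balance reaches zero during payment 53.

53 months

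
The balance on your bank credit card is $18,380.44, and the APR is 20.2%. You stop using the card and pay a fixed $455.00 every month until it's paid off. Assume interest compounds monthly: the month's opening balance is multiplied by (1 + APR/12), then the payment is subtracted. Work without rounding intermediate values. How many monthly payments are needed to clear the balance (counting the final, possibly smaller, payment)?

69 months

Monthly rate r = 20.2%/12 = 1.68333% = 0.0168333.
Recurrence: B ← B·(1+r) − $455.00.
Month 1: interest $309.40; balance after payment $18,234.84.
Month 2: interest $306.95; balance after payment $18,086.80.
Closed form: n = −ln(1 − rB₀/P)/ln(1+r) = −ln(0.31999)/ln(1.01683) ≈ 68.259, so the balance reaches zero during payment 69.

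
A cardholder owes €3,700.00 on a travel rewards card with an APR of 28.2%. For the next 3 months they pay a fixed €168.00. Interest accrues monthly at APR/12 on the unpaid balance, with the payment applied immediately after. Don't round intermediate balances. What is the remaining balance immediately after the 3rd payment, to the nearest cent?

€3,451.09

Monthly rate r = 28.2%/12 = 2.35% = 0.0235.
Each month: B ← B·(1+r) − €168.00.
Month 1: interest €86.95; balance after payment €3,618.95.
Month 2: interest €85.05; balance after payment €3,536.00.
Month 3: interest €83.10; balance after payment €3,451.09.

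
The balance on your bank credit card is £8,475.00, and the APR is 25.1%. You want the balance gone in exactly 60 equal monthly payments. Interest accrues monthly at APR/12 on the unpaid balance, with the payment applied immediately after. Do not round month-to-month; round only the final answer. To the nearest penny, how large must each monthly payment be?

£249.25

Monthly rate r = 25.1%/12 = 2.09167% = 0.0209167.
Level-payment amortization: P = B₀·r / (1 − (1+r)^(−n)) = 8475.00·0.0209167 / (1 − 1.02092^(−60)).
Denominator 1 − (1+r)^(−60) = 0.711209854.
P = 177.269 / 0.711209854 ≈ 249.25.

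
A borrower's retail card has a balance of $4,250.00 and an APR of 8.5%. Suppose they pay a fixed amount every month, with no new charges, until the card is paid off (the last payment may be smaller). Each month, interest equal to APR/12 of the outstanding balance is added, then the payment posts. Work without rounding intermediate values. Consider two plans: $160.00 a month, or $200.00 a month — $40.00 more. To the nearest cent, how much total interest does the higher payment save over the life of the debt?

$102.67

Monthly rate r = 8.5%/12 = 0.708333% = 0.00708333.
At $160.00/mo: n = ⌈−ln(1 − rB₀/P)/ln(1+r)⌉ = 30 payments (last $85.11); total interest = total paid − $4,250.00 = $475.11.
At $200.00/mo: 24 payments (last $22.44); total interest $372.44.
Interest saved = $475.11 − $372.44 = $102.67.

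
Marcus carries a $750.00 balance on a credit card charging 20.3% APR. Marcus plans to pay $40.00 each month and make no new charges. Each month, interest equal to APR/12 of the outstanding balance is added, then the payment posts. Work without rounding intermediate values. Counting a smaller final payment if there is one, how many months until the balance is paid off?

23 payments

Monthly rate r = 20.3%/12 = 1.69167% = 0.0169167.
Recurrence: B ← B·(1+r) − $40.00.
Month 1: interest $12.69; balance after payment $722.69.
Month 2: interest $12.23; balance after payment $694.91.
Closed form: n = −ln(1 − rB₀/P)/ln(1+r) = −ln(0.68281)/ln(1.01692) ≈ 22.744, so the balance reaches zero during payment 23.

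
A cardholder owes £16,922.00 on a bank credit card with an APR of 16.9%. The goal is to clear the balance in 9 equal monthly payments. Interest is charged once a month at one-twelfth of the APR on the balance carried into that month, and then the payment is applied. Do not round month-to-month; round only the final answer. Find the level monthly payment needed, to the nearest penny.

Monthly rate r = 16.9%/12 = 1.40833% = 0.0140833.
Level-payment amortization: P = B₀·r / (1 − (1+r)^(−n)) = 16922.00·0.0140833 / (1 − 1.01408^(−9)).
Denominator 1 − (1+r)^(−9) = 0.118266798.
P = 238.318 / 0.118266798 ≈ 2015.09.

£2,015.09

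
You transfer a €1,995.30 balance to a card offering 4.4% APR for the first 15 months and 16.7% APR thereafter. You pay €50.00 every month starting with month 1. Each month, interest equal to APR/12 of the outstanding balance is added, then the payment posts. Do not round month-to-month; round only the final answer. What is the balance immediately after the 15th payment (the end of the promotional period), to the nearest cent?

€1,338.34

Promo months 1–15 at r₀ = 4.4%/12 = 0.00366667; months 16+ at r₁ = 16.7%/12 = 0.0139167.
After month 15: iterate B ← B·(1+r₀) − €50.00 for 15 months → €1,338.34.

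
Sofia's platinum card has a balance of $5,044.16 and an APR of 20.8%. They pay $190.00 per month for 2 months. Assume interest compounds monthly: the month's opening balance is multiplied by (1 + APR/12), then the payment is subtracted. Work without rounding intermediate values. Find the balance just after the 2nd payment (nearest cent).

Monthly rate r = 20.8%/12 = 1.73333% = 0.0173333.
Each month: B ← B·(1+r) − $190.00.
Month 1: interest $87.43; balance after payment $4,941.59.
Month 2: interest $85.65; balance after payment $4,837.25.

$4,837.25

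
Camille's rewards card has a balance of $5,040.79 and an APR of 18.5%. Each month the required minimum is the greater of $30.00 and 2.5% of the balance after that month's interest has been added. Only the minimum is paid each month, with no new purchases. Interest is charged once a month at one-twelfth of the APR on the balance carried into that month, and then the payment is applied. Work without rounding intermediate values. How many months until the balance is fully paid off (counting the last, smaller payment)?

Monthly rate r = 18.5%/12 = 1.54167% = 0.0154167.
While 2.5% of the post-interest balance exceeds $30.00, each month B ← (B·(1+r))·(1 − 0.025), i.e. B shrinks by the factor (1+r)·0.975 = 0.99003.
This holds for months 1–145. Entering month 146 the balance is $1,179.21; 2.5% of the post-interest balance is now below $30.00, so the flat $30.00 minimum applies from here.
From month 146 a fixed $30.00 at rate r clears $1,179.21 in 61 more payments. Total: 145 + 61 = 206 months.

206 months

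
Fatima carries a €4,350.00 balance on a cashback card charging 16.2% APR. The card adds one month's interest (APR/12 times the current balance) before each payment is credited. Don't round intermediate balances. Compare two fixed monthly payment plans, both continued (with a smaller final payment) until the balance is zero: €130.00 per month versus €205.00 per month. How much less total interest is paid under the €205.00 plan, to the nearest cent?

€666.37

Monthly rate r = 16.2%/12 = 1.35% = 0.0135.
At €130.00/mo: n = ⌈−ln(1 − rB₀/P)/ln(1+r)⌉ = 45 payments (last €106.41); total interest = total paid − €4,350.00 = €1,476.41.
At €205.00/mo: 26 payments (last €35.04); total interest €810.04.
Interest saved = €1,476.41 − €810.04 = €666.37.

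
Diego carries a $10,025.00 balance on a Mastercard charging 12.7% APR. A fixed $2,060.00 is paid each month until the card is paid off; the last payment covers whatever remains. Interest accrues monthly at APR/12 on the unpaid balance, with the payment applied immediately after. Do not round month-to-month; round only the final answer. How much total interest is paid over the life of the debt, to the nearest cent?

$321.99

Monthly rate r = 12.7%/12 = 1.05833% = 0.0105833.
Payoff takes n = ⌈−ln(1 − rB₀/P)/ln(1+r)⌉ = ⌈5.023⌉ = 6 payments; the last is $46.99.
Total paid = 5·$2,060.00 + $46.99 = $10,346.99.
Total interest = total paid − principal = $10,346.99 − $10,025.00 = $321.99.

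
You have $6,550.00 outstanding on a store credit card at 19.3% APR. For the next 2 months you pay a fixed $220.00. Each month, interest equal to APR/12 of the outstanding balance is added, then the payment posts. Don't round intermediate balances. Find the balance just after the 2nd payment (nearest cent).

Monthly rate r = 19.3%/12 = 1.60833% = 0.0160833.
Each month: B ← B·(1+r) − $220.00.
Month 1: interest $105.35; balance after payment $6,435.35.
Month 2: interest $103.50; balance after payment $6,318.85.

$6,318.85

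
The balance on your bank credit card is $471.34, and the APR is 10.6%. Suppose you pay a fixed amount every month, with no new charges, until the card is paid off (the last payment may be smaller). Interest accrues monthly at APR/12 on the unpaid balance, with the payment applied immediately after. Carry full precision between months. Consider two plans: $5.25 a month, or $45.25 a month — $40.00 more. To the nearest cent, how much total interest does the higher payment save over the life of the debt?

$443.74

Monthly rate r = 10.6%/12 = 0.883333% = 0.00883333.
At $5.25/mo: n = ⌈−ln(1 − rB₀/P)/ln(1+r)⌉ = 180 payments (last $0.63); total interest = total paid − $471.34 = $469.04.
At $45.25/mo: 11 payments (last $44.14); total interest $25.30.
Interest saved = $469.04 − $25.30 = $443.74.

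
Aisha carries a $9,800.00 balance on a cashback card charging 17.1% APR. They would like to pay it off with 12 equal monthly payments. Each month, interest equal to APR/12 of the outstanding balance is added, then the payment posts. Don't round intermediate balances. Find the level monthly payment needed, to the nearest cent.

Monthly rate r = 17.1%/12 = 1.425% = 0.01425.
Level-payment amortization: P = B₀·r / (1 − (1+r)^(−n)) = 9800.00·0.01425 / (1 − 1.01425^(−12)).
Denominator 1 − (1+r)^(−12) = 0.156160592.
P = 139.65 / 0.156160592 ≈ 894.27.

$894.27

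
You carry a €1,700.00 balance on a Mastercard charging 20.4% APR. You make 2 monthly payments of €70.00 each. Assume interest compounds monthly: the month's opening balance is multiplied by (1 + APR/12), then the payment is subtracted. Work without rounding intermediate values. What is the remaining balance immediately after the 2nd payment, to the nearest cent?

Monthly rate r = 20.4%/12 = 1.7% = 0.017.
Each month: B ← B·(1+r) − €70.00.
Month 1: interest €28.90; balance after payment €1,658.90.
Month 2: interest €28.20; balance after payment €1,617.10.

€1,617.10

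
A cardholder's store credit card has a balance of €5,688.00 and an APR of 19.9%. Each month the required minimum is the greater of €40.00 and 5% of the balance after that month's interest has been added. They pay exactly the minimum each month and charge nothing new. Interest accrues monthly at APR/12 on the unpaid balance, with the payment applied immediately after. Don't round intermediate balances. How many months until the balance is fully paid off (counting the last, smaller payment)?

Monthly rate r = 19.9%/12 = 1.65833% = 0.0165833.
While 5% of the post-interest balance exceeds €40.00, each month B ← (B·(1+r))·(1 − 0.05), i.e. B shrinks by the factor (1+r)·0.95 = 0.96575.
This holds for months 1–57. Entering month 58 the balance is €780.47; 5% of the post-interest balance is now below €40.00, so the flat €40.00 minimum applies from here.
From month 58 a fixed €40.00 at rate r clears €780.47 in 24 more payments. Total: 57 + 24 = 81 months.

81 months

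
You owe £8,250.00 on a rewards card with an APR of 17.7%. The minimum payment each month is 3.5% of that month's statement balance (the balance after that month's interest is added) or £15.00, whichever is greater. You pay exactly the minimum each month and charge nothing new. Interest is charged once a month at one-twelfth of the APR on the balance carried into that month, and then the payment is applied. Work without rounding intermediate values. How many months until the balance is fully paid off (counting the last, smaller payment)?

179 months

Monthly rate r = 17.7%/12 = 1.475% = 0.01475.
While 3.5% of the post-interest balance exceeds £15.00, each month B ← (B·(1+r))·(1 − 0.035), i.e. B shrinks by the factor (1+r)·0.965 = 0.97923.
This holds for months 1–142. Entering month 143 the balance is £419.10; 3.5% of the post-interest balance is now below £15.00, so the flat £15.00 minimum applies from here.
From month 143 a fixed £15.00 at rate r clears £419.10 in 37 more payments. Total: 142 + 37 = 179 months.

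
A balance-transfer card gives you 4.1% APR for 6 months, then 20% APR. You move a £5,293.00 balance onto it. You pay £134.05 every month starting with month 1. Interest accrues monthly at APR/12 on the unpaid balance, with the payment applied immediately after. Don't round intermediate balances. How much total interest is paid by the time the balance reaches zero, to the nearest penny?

Promo months 1–6 at r₀ = 4.1%/12 = 0.00341667; months 7+ at r₁ = 20%/12 = 0.0166667.
After month 6: iterate B ← B·(1+r₀) − £134.05 for 6 months → £4,591.24.
Then at r₁ with £134.05/mo: n₂ = −ln(1 − r₁·B/P)/ln(1+r₁) ≈ 51.18 → 52 more payments.
Total paid = 57·£134.05 + £23.86 = £7,664.71; interest = £7,664.71 − £5,293.00 = £2,371.71.

£2,371.71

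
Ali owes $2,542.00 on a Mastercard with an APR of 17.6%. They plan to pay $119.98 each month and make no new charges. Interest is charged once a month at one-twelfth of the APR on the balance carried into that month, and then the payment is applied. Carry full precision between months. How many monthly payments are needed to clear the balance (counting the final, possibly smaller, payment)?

26 payments

Monthly rate r = 17.6%/12 = 1.46667% = 0.0146667.
Recurrence: B ← B·(1+r) − $119.98.
Month 1: interest $37.28; balance after payment $2,459.30.
Month 2: interest $36.07; balance after payment $2,375.39.
Closed form: n = −ln(1 − rB₀/P)/ln(1+r) = −ln(0.68926)/ln(1.01467) ≈ 25.559, so the balance reaches zero during payment 26.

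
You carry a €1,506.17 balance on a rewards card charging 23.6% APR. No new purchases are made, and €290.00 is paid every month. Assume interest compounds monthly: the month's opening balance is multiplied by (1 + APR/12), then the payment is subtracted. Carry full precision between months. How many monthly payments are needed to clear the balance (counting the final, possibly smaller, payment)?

6 payments

Monthly rate r = 23.6%/12 = 1.96667% = 0.0196667.
Recurrence: B ← B·(1+r) − €290.00.
Month 1: interest €29.62; balance after payment €1,245.79.
Month 2: interest €24.50; balance after payment €980.29.
Month 3: interest €19.28; balance after payment €709.57.
Month 4: interest €13.95; balance after payment €433.53.
Month 5: interest €8.53; balance after payment €152.05.
Month 6: interest €2.99; balance after payment €0.00.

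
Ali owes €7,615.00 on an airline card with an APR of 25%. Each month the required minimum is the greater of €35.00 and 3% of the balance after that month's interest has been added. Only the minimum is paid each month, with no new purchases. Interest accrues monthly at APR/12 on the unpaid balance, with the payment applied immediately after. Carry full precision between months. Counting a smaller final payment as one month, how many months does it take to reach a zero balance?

249 months

Monthly rate r = 25%/12 = 2.08333% = 0.0208333.
While 3% of the post-interest balance exceeds €35.00, each month B ← (B·(1+r))·(1 − 0.03), i.e. B shrinks by the factor (1+r)·0.97 = 0.99021.
This holds for months 1–193. Entering month 194 the balance is €1,139.99; 3% of the post-interest balance is now below €35.00, so the flat €35.00 minimum applies from here.
From month 194 a fixed €35.00 at rate r clears €1,139.99 in 56 more payments. Total: 193 + 56 = 249 months.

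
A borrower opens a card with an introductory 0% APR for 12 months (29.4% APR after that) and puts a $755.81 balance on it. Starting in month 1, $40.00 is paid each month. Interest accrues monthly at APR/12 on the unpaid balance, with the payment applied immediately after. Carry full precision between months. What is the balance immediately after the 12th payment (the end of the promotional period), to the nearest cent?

$275.81

Promo months 1–12 at r₀ = 0%/12 = 0; months 13+ at r₁ = 29.4%/12 = 0.0245.
After month 12 (no interest yet): B = $755.81 − 12·$40.00 = $275.81.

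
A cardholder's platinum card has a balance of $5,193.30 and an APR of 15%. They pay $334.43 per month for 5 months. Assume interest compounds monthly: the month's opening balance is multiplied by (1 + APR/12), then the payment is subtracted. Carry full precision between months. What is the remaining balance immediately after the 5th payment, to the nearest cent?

$3,811.62

Monthly rate r = 15%/12 = 1.25% = 0.0125.
Each month: B ← B·(1+r) − $334.43.
Month 1: interest $64.92; balance after payment $4,923.79.
Month 2: interest $61.55; balance after payment $4,650.90.
Month 3: interest $58.14; balance after payment $4,374.61.
Month 4: interest $54.68; balance after payment $4,094.86.
Month 5: interest $51.19; balance after payment $3,811.62.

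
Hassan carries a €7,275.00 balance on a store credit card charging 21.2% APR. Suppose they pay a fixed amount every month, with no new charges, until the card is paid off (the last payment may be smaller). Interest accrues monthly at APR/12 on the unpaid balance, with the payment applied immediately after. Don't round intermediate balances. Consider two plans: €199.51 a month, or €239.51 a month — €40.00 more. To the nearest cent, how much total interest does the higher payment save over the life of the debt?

€1,252.79

Monthly rate r = 21.2%/12 = 1.76667% = 0.0176667.
At €199.51/mo: n = ⌈−ln(1 − rB₀/P)/ln(1+r)⌉ = 60 payments (last €1.87); total interest = total paid − €7,275.00 = €4,497.96.
At €239.51/mo: 44 payments (last €221.24); total interest €3,245.17.
Interest saved = €4,497.96 − €3,245.17 = €1,252.79.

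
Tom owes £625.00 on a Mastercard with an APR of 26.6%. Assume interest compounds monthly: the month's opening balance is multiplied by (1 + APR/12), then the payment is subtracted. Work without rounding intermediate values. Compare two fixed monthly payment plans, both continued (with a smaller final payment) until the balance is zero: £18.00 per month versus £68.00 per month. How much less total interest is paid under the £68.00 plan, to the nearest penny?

£498.66

Monthly rate r = 26.6%/12 = 2.21667% = 0.0221667.
At £18.00/mo: n = ⌈−ln(1 − rB₀/P)/ln(1+r)⌉ = 67 payments (last £17.45); total interest = total paid − £625.00 = £580.45.
At £68.00/mo: 11 payments (last £26.79); total interest £81.79.
Interest saved = £580.45 − £81.79 = £498.66.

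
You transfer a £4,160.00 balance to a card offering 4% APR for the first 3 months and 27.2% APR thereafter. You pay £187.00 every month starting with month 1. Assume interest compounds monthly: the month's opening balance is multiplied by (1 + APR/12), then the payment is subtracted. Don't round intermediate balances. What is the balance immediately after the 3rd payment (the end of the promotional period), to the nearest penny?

£3,638.87

Promo months 1–3 at r₀ = 4%/12 = 0.00333333; months 4+ at r₁ = 27.2%/12 = 0.0226667.
After month 3: iterate B ← B·(1+r₀) − £187.00 for 3 months → £3,638.87.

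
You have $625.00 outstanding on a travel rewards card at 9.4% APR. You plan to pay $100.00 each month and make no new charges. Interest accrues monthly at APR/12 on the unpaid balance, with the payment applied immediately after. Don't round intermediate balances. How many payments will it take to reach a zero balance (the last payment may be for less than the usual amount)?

7 months

Monthly rate r = 9.4%/12 = 0.783333% = 0.00783333.
Recurrence: B ← B·(1+r) − $100.00.
Month 1: interest $4.90; balance after payment $529.90.
Month 2: interest $4.15; balance after payment $434.05.
Closed form: n = −ln(1 − rB₀/P)/ln(1+r) = −ln(0.95104)/ln(1.00783) ≈ 6.433, so the balance reaches zero during payment 7.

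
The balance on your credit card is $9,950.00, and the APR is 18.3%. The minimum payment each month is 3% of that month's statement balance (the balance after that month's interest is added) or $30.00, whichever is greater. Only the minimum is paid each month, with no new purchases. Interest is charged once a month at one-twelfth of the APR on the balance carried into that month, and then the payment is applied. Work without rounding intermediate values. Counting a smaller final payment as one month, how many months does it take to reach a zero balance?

Monthly rate r = 18.3%/12 = 1.525% = 0.01525.
While 3% of the post-interest balance exceeds $30.00, each month B ← (B·(1+r))·(1 − 0.03), i.e. B shrinks by the factor (1+r)·0.97 = 0.98479.
This holds for months 1–151. Entering month 152 the balance is $983.73; 3% of the post-interest balance is now below $30.00, so the flat $30.00 minimum applies from here.
From month 152 a fixed $30.00 at rate r clears $983.73 in 46 more payments. Total: 151 + 46 = 197 months.

197 months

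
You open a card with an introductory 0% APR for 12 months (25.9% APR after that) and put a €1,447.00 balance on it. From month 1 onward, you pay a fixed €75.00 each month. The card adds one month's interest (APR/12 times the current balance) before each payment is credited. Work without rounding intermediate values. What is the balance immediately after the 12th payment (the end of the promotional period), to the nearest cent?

€547.00

Promo months 1–12 at r₀ = 0%/12 = 0; months 13+ at r₁ = 25.9%/12 = 0.0215833.
After month 12 (no interest yet): B = €1,447.00 − 12·€75.00 = €547.00.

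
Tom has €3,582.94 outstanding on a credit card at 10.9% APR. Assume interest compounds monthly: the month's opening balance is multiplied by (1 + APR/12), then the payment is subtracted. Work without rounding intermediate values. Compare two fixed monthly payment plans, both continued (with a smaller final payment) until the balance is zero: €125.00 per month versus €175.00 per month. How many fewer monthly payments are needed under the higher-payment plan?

11 fewer payments

Monthly rate r = 10.9%/12 = 0.908333% = 0.00908333.
At €125.00/mo: n = ⌈−ln(1 − rB₀/P)/ln(1+r)⌉ = 34 payments (last €44.30); total interest = total paid − €3,582.94 = €586.36.
At €175.00/mo: 23 payments (last €132.31); total interest €399.37.
Payments saved = 34 − 23 = 11.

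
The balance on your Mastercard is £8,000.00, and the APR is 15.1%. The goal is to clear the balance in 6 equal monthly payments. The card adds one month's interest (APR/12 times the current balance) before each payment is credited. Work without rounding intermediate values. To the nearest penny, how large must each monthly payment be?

£1,392.67

Monthly rate r = 15.1%/12 = 1.25833% = 0.0125833.
Level-payment amortization: P = B₀·r / (1 − (1+r)^(−n)) = 8000.00·0.0125833 / (1 − 1.01258^(−6)).
Denominator 1 − (1+r)^(−6) = 0.07228335.
P = 100.667 / 0.07228335 ≈ 1392.67.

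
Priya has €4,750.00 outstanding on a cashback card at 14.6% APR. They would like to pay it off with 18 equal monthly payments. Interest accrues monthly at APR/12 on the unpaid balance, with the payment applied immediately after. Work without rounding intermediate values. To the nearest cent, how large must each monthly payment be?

Monthly rate r = 14.6%/12 = 1.21667% = 0.0121667.
Level-payment amortization: P = B₀·r / (1 − (1+r)^(−n)) = 4750.00·0.0121667 / (1 − 1.01217^(−18)).
Denominator 1 − (1+r)^(−18) = 0.195615957.
P = 57.7917 / 0.195615957 ≈ 295.43.

€295.43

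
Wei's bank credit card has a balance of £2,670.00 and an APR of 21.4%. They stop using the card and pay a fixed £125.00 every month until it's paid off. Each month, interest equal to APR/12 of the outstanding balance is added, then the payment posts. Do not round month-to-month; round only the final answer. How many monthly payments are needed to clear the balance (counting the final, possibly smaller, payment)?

28 payments

Monthly rate r = 21.4%/12 = 1.78333% = 0.0178333.
Recurrence: B ← B·(1+r) − £125.00.
Month 1: interest £47.62; balance after payment £2,592.61.
Month 2: interest £46.23; balance after payment £2,513.85.
Closed form: n = −ln(1 − rB₀/P)/ln(1+r) = −ln(0.61908)/ln(1.01783) ≈ 27.128, so the balance reaches zero during payment 28.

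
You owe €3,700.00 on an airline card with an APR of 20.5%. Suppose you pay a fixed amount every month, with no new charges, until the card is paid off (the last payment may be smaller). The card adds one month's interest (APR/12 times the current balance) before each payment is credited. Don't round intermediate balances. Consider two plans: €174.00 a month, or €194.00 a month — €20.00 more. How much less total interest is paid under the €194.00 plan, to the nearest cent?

€121.58

Monthly rate r = 20.5%/12 = 1.70833% = 0.0170833.
At €174.00/mo: n = ⌈−ln(1 − rB₀/P)/ln(1+r)⌉ = 27 payments (last €113.21); total interest = total paid − €3,700.00 = €937.21.
At €194.00/mo: 24 payments (last €53.63); total interest €815.63.
Interest saved = €937.21 − €815.63 = €121.58.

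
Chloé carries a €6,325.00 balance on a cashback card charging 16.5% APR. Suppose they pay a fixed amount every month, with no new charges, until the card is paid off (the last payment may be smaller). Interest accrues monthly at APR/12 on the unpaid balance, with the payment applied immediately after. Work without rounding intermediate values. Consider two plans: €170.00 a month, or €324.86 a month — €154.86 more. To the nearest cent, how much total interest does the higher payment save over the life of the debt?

Monthly rate r = 16.5%/12 = 1.375% = 0.01375.
At €170.00/mo: n = ⌈−ln(1 − rB₀/P)/ln(1+r)⌉ = 53 payments (last €80.61); total interest = total paid − €6,325.00 = €2,595.61.
At €324.86/mo: 23 payments (last €265.37); total interest €1,087.29.
Interest saved = €2,595.61 − €1,087.29 = €1,508.32.

€1,508.32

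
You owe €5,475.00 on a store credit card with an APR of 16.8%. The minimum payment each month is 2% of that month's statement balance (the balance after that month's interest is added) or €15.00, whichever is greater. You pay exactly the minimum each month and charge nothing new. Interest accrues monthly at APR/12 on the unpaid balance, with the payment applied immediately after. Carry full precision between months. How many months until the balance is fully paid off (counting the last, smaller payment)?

403 months

Monthly rate r = 16.8%/12 = 1.4% = 0.014.
While 2% of the post-interest balance exceeds €15.00, each month B ← (B·(1+r))·(1 − 0.02), i.e. B shrinks by the factor (1+r)·0.98 = 0.99372.
This holds for months 1–318. Entering month 319 the balance is €738.49; 2% of the post-interest balance is now below €15.00, so the flat €15.00 minimum applies from here.
From month 319 a fixed €15.00 at rate r clears €738.49 in 85 more payments. Total: 318 + 85 = 403 months.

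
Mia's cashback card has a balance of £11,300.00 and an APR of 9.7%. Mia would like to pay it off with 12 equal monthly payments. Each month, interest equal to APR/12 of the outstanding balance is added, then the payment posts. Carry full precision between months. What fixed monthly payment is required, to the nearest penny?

Monthly rate r = 9.7%/12 = 0.808333% = 0.00808333.
Level-payment amortization: P = B₀·r / (1 − (1+r)^(−n)) = 11300.00·0.00808333 / (1 − 1.00808^(−12)).
Denominator 1 − (1+r)^(−12) = 0.0920900309.
P = 91.3417 / 0.0920900309 ≈ 991.87.

£991.87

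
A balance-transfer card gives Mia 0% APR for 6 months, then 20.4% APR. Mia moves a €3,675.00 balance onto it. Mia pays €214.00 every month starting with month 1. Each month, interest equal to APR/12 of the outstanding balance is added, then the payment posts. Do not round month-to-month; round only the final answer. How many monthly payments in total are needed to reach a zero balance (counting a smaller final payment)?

19 payments

Promo months 1–6 at r₀ = 0%/12 = 0; months 7+ at r₁ = 20.4%/12 = 0.017.
After month 6 (no interest yet): B = €3,675.00 − 6·€214.00 = €2,391.00.
Then at r₁ with €214.00/mo: n₂ = −ln(1 − r₁·B/P)/ln(1+r₁) ≈ 12.50 → 13 more payments.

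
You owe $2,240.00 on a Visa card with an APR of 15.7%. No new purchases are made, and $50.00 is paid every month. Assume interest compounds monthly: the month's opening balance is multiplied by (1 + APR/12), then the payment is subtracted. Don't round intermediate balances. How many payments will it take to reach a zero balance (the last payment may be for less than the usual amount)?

Monthly rate r = 15.7%/12 = 1.30833% = 0.0130833.
Recurrence: B ← B·(1+r) − $50.00.
Month 1: interest $29.31; balance after payment $2,219.31.
Month 2: interest $29.04; balance after payment $2,198.34.
Closed form: n = −ln(1 − rB₀/P)/ln(1+r) = −ln(0.41387)/ln(1.01308) ≈ 67.870, so the balance reaches zero during payment 68.

68 months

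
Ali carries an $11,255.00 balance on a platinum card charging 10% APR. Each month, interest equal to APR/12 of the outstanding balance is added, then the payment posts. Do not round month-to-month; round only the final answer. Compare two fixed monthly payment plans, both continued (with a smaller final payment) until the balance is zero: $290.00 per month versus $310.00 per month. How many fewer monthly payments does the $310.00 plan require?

4 fewer payments

Monthly rate r = 10%/12 = 0.833333% = 0.00833333.
At $290.00/mo: n = ⌈−ln(1 − rB₀/P)/ln(1+r)⌉ = 48 payments (last $23.16); total interest = total paid − $11,255.00 = $2,398.16.
At $310.00/mo: 44 payments (last $130.36); total interest $2,205.36.
Payments saved = 48 − 44 = 4.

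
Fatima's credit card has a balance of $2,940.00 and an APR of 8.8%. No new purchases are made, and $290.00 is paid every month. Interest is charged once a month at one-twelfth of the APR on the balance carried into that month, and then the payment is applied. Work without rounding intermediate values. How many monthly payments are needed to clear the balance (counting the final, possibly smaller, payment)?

11 payments

Monthly rate r = 8.8%/12 = 0.733333% = 0.00733333.
Recurrence: B ← B·(1+r) − $290.00.
Month 1: interest $21.56; balance after payment $2,671.56.
Month 2: interest $19.59; balance after payment $2,401.15.
Closed form: n = −ln(1 − rB₀/P)/ln(1+r) = −ln(0.92566)/ln(1.00733) ≈ 10.573, so the balance reaches zero during payment 11.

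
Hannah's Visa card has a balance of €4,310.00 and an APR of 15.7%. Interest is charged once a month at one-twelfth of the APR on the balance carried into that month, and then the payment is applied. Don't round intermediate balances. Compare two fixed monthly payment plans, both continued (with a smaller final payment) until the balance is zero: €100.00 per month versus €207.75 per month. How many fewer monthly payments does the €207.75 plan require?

Monthly rate r = 15.7%/12 = 1.30833% = 0.0130833.
At €100.00/mo: n = ⌈−ln(1 − rB₀/P)/ln(1+r)⌉ = 64 payments (last €84.40); total interest = total paid − €4,310.00 = €2,074.40.
At €207.75/mo: 25 payments (last €75.51); total interest €751.51.
Payments saved = 64 − 25 = 39.

39 fewer payments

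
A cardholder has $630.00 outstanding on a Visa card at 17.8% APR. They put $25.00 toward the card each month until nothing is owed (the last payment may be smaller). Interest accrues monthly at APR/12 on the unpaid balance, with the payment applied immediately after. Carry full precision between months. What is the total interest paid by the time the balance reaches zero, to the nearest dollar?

$165

Monthly rate r = 17.8%/12 = 1.48333% = 0.0148333.
Payoff takes n = ⌈−ln(1 − rB₀/P)/ln(1+r)⌉ = ⌈31.790⌉ = 32 payments; the last is $19.78.
Total paid = 31·$25.00 + $19.78 = $794.78.
Total interest = total paid − principal = $794.78 − $630.00 = $164.78.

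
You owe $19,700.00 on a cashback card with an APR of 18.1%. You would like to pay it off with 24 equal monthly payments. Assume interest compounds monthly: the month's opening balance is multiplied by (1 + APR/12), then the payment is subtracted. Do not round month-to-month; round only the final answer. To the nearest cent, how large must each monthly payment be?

$984.46

Monthly rate r = 18.1%/12 = 1.50833% = 0.0150833.
Level-payment amortization: P = B₀·r / (1 − (1+r)^(−n)) = 19700.00·0.0150833 / (1 − 1.01508^(−24)).
Denominator 1 − (1+r)^(−24) = 0.301833079.
P = 297.142 / 0.301833079 ≈ 984.46.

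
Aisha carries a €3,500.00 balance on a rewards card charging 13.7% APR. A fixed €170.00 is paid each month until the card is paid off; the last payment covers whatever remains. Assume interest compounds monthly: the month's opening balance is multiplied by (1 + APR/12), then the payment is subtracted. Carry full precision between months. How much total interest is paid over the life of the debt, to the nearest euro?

€513

Monthly rate r = 13.7%/12 = 1.14167% = 0.0114167.
Payoff takes n = ⌈−ln(1 − rB₀/P)/ln(1+r)⌉ = ⌈23.603⌉ = 24 payments; the last is €102.78.
Total paid = 23·€170.00 + €102.78 = €4,012.78.
Total interest = total paid − principal = €4,012.78 − €3,500.00 = €512.78.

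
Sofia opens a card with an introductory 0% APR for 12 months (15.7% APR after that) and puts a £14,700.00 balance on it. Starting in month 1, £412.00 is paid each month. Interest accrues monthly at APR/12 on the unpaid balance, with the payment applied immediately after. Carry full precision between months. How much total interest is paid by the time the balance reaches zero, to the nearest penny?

£1,997.09

Promo months 1–12 at r₀ = 0%/12 = 0; months 13+ at r₁ = 15.7%/12 = 0.0130833.
After month 12 (no interest yet): B = £14,700.00 − 12·£412.00 = £9,756.00.
Then at r₁ with £412.00/mo: n₂ = −ln(1 − r₁·B/P)/ln(1+r₁) ≈ 28.53 → 29 more payments.
Total paid = 40·£412.00 + £217.09 = £16,697.09; interest = £16,697.09 − £14,700.00 = £1,997.09.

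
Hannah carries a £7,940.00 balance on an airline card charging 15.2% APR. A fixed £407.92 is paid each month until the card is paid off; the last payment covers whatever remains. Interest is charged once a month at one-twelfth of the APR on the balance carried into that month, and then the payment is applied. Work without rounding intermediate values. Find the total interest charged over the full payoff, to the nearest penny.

Monthly rate r = 15.2%/12 = 1.26667% = 0.0126667.
Payoff takes n = ⌈−ln(1 − rB₀/P)/ln(1+r)⌉ = ⌈22.491⌉ = 23 payments; the last is £200.86.
Total paid = 22·£407.92 + £200.86 = £9,175.10.
Total interest = total paid − principal = £9,175.10 − £7,940.00 = £1,235.10.

£1,235.10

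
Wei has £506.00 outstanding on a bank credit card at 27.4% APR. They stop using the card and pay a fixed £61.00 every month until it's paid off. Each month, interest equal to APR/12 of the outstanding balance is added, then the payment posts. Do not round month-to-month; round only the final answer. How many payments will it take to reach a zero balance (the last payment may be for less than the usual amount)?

10 months

Monthly rate r = 27.4%/12 = 2.28333% = 0.0228333.
Recurrence: B ← B·(1+r) − £61.00.
Month 1: interest £11.55; balance after payment £456.55.
Month 2: interest £10.42; balance after payment £405.98.
Closed form: n = −ln(1 − rB₀/P)/ln(1+r) = −ln(0.8106)/ln(1.02283) ≈ 9.301, so the balance reaches zero during payment 10.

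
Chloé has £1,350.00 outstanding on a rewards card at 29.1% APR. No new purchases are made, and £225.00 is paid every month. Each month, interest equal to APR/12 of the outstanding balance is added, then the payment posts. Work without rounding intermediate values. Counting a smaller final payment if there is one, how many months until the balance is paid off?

7 months

Monthly rate r = 29.1%/12 = 2.425% = 0.02425.
Recurrence: B ← B·(1+r) − £225.00.
Month 1: interest £32.74; balance after payment £1,157.74.
Month 2: interest £28.08; balance after payment £960.81.
Closed form: n = −ln(1 − rB₀/P)/ln(1+r) = −ln(0.8545)/ln(1.02425) ≈ 6.562, so the balance reaches zero during payment 7.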